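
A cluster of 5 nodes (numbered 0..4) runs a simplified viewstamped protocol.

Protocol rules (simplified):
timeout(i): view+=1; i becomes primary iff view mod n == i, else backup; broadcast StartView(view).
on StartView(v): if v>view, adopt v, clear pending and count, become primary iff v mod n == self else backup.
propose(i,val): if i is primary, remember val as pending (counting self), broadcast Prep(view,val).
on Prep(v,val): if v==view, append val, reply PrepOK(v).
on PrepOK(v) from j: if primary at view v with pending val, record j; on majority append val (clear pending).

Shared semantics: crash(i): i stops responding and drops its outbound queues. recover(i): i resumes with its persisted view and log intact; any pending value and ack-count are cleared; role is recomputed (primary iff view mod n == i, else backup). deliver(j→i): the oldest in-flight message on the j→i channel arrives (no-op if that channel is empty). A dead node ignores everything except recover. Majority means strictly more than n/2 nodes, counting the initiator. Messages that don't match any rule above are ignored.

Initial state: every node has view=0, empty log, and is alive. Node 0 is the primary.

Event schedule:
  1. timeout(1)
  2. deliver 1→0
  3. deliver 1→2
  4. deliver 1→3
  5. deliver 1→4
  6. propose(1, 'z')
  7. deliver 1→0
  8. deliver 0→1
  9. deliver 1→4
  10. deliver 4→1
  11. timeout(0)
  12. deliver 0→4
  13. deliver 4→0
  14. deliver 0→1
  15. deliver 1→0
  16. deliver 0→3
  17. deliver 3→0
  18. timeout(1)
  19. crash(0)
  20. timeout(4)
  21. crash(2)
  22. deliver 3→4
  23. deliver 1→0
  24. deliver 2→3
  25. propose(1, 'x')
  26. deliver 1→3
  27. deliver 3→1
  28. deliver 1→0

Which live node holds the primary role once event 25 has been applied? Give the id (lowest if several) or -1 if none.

-1

after 1 — timeout(1): n1:prim/v1/[-]
after 2 — deliver 1→0: n0:back/v1/[-]
after 3 — deliver 1→2: n2:back/v1/[-]
after 4 — deliver 1→3: n3:back/v1/[-]
after 5 — deliver 1→4: n4:back/v1/[-]
after 6 — propose(1,'z'): ·
after 7 — deliver 1→0: n0:back/v1/[z]
after 8 — deliver 0→1: ·
after 9 — deliver 1→4: n4:back/v1/[z]
after 10 — deliver 4→1: n1:prim/v1/[z]
after 11 — timeout(0): n0:back/v2/[z]
after 12 — deliver 0→4: n4:back/v2/[z]
after 13 — deliver 4→0: ·
after 14 — deliver 0→1: n1:back/v2/[z]
after 15 — deliver 1→0: ·
after 16 — deliver 0→3: n3:back/v2/[-]
after 17 — deliver 3→0: ·
after 18 — timeout(1): n1:back/v3/[z]
after 19 — crash(0): n0:✗back/v2/[z]
after 20 — timeout(4): n4:back/v3/[z]
after 21 — crash(2): n2:✗back/v1/[-]
after 22 — deliver 3→4: ·
after 23 — deliver 1→0: ·
after 24 — deliver 2→3: ·
after 25 — propose(1,'x'): ·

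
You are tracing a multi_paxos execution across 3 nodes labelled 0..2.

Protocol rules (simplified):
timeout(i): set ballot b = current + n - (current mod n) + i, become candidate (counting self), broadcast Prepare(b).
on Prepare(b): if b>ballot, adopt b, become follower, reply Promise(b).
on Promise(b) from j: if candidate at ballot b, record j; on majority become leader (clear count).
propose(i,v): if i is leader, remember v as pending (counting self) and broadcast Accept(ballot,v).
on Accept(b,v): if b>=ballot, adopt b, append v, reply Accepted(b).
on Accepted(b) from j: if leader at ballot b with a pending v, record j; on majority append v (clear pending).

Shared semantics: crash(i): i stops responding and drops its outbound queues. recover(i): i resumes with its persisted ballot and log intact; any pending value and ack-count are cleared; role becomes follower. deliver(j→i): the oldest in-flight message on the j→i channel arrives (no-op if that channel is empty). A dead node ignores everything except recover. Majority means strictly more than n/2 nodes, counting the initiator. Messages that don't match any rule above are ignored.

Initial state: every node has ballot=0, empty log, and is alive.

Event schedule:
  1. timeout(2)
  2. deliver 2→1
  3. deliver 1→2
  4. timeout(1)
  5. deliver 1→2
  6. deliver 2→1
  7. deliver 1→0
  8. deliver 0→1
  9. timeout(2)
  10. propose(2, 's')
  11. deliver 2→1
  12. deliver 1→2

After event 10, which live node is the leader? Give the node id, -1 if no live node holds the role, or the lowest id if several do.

step 1 timeout(2): 2={cand,b=5,log=-}
step 2 deliver 2→1: 1={foll,b=5,log=-}
step 3 deliver 1→2: 2={lead,b=5,log=-}
step 4 timeout(1): 1={cand,b=7,log=-}
step 5 deliver 1→2: 2={foll,b=7,log=-}
step 6 deliver 2→1: 1={lead,b=7,log=-}
step 7 deliver 1→0: 0={foll,b=7,log=-}
step 8 deliver 0→1: —
step 9 timeout(2): 2={cand,b=11,log=-}
step 10 propose(2,'s'): —

1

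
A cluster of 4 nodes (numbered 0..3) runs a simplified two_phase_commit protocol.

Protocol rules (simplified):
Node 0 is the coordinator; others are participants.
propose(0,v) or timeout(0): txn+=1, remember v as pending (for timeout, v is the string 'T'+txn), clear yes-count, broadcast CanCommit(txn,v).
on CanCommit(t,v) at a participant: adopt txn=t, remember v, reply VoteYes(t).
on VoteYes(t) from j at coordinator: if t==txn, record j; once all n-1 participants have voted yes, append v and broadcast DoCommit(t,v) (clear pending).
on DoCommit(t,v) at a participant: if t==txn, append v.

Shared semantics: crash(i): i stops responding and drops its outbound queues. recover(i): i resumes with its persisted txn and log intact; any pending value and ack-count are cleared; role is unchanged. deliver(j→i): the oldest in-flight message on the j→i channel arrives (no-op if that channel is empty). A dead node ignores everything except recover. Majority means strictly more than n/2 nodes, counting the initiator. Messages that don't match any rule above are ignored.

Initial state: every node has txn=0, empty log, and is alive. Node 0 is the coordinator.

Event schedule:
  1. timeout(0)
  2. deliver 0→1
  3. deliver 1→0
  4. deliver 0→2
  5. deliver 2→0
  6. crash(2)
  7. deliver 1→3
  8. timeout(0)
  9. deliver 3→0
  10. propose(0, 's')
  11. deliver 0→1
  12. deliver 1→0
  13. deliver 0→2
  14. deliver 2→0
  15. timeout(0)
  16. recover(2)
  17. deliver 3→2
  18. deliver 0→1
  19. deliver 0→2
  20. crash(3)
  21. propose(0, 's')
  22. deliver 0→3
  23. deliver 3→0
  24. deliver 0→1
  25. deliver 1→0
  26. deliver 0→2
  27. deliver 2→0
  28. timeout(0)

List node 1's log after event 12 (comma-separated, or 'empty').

empty

step 1 timeout(0): 0={coor,t=1,log=-}
step 2 deliver 0→1: 1={part,t=1,log=-}
step 3 deliver 1→0: —
step 4 deliver 0→2: 2={part,t=1,log=-}
step 5 deliver 2→0: —
step 6 crash(2): 2={✗part,t=1,log=-}
step 7 deliver 1→3: —
step 8 timeout(0): 0={coor,t=2,log=-}
step 9 deliver 3→0: —
step 10 propose(0,'s'): 0={coor,t=3,log=-}
step 11 deliver 0→1: 1={part,t=2,log=-}
step 12 deliver 1→0: —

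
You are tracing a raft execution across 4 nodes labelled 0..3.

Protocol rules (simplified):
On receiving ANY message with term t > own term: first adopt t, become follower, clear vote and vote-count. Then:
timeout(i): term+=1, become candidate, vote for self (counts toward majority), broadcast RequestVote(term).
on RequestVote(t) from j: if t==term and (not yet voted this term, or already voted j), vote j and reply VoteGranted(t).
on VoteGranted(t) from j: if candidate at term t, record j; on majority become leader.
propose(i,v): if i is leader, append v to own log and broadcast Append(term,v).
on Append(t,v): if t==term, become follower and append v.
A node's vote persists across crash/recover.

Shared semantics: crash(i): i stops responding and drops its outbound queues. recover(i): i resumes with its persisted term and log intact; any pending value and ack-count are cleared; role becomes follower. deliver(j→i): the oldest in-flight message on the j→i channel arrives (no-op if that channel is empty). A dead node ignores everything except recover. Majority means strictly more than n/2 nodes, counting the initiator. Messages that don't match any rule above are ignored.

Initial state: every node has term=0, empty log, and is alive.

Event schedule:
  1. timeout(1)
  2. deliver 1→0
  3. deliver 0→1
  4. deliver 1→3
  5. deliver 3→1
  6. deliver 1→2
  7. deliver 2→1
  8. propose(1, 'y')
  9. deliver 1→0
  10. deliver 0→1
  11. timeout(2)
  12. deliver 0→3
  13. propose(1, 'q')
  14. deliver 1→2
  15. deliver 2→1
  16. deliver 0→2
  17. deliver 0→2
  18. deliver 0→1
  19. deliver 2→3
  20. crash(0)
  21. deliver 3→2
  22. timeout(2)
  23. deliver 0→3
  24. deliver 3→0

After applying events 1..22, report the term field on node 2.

3

after 1 — timeout(1): n1:cand/t1/[-]
after 2 — deliver 1→0: n0:foll/t1/[-]
after 3 — deliver 0→1: ·
after 4 — deliver 1→3: n3:foll/t1/[-]
after 5 — deliver 3→1: n1:lead/t1/[-]
after 6 — deliver 1→2: n2:foll/t1/[-]
after 7 — deliver 2→1: ·
after 8 — propose(1,'y'): n1:lead/t1/[y]
after 9 — deliver 1→0: n0:foll/t1/[y]
after 10 — deliver 0→1: ·
after 11 — timeout(2): n2:cand/t2/[-]
after 12 — deliver 0→3: ·
after 13 — propose(1,'q'): n1:lead/t1/[y,q]
after 14 — deliver 1→2: ·
after 15 — deliver 2→1: n1:foll/t2/[y,q]
after 16 — deliver 0→2: ·
after 17 — deliver 0→2: ·
after 18 — deliver 0→1: ·
after 19 — deliver 2→3: n3:foll/t2/[-]
after 20 — crash(0): n0:✗foll/t1/[y]
after 21 — deliver 3→2: ·
after 22 — timeout(2): n2:cand/t3/[-]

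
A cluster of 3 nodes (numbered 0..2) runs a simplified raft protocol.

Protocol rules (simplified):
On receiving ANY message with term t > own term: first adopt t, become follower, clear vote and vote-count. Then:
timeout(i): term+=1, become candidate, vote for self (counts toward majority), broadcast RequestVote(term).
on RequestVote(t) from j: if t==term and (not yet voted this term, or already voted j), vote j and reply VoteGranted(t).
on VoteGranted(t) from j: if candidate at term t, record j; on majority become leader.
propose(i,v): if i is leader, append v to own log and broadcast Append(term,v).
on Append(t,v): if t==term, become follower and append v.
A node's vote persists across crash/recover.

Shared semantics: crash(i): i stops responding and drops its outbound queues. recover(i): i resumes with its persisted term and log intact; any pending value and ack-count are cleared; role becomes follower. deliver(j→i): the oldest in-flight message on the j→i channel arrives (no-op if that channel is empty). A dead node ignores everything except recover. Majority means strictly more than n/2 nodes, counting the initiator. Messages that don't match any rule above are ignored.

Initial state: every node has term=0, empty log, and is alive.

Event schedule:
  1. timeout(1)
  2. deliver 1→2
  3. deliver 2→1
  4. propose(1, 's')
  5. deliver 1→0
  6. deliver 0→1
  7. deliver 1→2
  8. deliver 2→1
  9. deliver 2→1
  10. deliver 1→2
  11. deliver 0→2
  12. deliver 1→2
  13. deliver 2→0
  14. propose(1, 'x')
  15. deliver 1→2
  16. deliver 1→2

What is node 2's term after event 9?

[1] timeout(1) → N1(cand t1 [-])
[2] deliver 1→2 → N2(foll t1 [-])
[3] deliver 2→1 → N1(lead t1 [-])
[4] propose(1,'s') → N1(lead t1 [s])
[5] deliver 1→0 → N0(foll t1 [-])
[6] deliver 0→1 → ∅
[7] deliver 1→2 → N2(foll t1 [s])
[8] deliver 2→1 → ∅
[9] deliver 2→1 → ∅

1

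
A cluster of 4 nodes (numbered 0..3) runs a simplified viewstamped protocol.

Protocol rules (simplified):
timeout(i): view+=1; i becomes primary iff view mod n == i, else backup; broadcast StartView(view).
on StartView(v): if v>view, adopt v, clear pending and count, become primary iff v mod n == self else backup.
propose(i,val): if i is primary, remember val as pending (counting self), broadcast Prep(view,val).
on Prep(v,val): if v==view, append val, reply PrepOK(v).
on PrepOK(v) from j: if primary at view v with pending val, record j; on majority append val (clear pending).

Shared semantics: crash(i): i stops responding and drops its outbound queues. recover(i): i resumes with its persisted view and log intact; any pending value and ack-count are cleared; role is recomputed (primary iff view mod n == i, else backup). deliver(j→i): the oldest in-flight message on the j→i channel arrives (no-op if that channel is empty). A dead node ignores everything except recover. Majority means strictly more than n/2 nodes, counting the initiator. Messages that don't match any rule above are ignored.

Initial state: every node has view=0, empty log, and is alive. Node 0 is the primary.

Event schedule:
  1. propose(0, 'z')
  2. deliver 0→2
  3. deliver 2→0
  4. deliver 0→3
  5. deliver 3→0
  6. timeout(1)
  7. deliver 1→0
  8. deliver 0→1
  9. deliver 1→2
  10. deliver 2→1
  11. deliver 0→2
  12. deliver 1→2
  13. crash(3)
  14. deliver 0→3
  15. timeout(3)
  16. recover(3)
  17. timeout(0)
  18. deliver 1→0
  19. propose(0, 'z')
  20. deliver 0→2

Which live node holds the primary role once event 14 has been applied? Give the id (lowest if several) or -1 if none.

1

1. propose(0,'z'):  nop
2. deliver 0→2:  <2:back v0 z>
3. deliver 2→0:  nop
4. deliver 0→3:  <3:back v0 z>
5. deliver 3→0:  <0:prim v0 z>
6. timeout(1):  <1:prim v1 ->
7. deliver 1→0:  <0:back v1 z>
8. deliver 0→1:  nop
9. deliver 1→2:  <2:back v1 z>
10. deliver 2→1:  nop
11. deliver 0→2:  nop
12. deliver 1→2:  nop
13. crash(3):  <3:✗back v0 z>
14. deliver 0→3:  nop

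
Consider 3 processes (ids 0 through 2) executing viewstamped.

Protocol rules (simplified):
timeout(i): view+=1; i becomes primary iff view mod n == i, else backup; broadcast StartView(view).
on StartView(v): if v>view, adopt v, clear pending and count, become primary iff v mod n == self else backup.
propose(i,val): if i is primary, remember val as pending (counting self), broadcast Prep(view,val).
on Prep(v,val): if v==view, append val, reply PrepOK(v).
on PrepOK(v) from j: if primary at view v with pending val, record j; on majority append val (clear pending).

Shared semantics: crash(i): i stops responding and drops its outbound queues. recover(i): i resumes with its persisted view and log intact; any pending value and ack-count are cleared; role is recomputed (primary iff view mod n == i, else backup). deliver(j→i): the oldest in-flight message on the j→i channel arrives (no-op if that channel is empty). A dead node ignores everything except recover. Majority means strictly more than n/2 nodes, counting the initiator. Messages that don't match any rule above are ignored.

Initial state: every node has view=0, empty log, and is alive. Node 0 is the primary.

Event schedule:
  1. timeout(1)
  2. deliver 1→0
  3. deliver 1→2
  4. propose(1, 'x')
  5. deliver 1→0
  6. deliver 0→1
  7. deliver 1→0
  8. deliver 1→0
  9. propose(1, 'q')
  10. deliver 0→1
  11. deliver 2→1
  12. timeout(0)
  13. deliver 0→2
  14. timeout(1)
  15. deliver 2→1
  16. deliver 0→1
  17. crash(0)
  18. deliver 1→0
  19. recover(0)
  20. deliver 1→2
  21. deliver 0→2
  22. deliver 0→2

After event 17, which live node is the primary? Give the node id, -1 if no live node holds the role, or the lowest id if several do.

2

step 1 timeout(1): 1={prim,v=1,log=-}
step 2 deliver 1→0: 0={back,v=1,log=-}
step 3 deliver 1→2: 2={back,v=1,log=-}
step 4 propose(1,'x'): —
step 5 deliver 1→0: 0={back,v=1,log=x}
step 6 deliver 0→1: 1={prim,v=1,log=x}
step 7 deliver 1→0: —
step 8 deliver 1→0: —
step 9 propose(1,'q'): —
step 10 deliver 0→1: —
step 11 deliver 2→1: —
step 12 timeout(0): 0={back,v=2,log=x}
step 13 deliver 0→2: 2={prim,v=2,log=-}
step 14 timeout(1): 1={back,v=2,log=x}
step 15 deliver 2→1: —
step 16 deliver 0→1: —
step 17 crash(0): 0={✗back,v=2,log=x}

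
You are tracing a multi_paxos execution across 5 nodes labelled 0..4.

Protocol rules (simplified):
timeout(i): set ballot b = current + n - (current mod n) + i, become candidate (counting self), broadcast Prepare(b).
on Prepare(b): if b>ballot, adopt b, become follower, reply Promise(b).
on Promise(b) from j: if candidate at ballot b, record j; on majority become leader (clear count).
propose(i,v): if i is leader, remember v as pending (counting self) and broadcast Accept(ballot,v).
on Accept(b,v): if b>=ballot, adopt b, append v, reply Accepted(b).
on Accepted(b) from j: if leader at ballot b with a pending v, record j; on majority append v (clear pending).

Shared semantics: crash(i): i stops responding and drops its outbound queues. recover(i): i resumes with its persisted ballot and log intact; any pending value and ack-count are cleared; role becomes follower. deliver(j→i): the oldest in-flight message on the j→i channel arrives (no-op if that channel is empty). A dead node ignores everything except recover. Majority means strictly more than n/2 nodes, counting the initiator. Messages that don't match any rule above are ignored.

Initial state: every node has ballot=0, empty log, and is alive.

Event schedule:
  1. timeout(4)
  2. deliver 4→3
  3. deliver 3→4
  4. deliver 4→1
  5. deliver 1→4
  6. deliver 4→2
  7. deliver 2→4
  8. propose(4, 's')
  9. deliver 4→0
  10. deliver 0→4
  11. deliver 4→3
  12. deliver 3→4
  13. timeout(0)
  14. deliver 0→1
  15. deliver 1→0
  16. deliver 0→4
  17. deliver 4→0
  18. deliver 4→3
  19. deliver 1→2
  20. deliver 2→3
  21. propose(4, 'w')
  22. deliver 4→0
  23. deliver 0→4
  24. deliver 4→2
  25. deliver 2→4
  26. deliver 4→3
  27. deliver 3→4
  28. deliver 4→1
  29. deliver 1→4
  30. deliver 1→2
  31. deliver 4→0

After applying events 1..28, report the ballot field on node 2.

9

[1] timeout(4) → N4(cand b9 [-])
[2] deliver 4→3 → N3(foll b9 [-])
[3] deliver 3→4 → ∅
[4] deliver 4→1 → N1(foll b9 [-])
[5] deliver 1→4 → N4(lead b9 [-])
[6] deliver 4→2 → N2(foll b9 [-])
[7] deliver 2→4 → ∅
[8] propose(4,'s') → ∅
[9] deliver 4→0 → N0(foll b9 [-])
[10] deliver 0→4 → ∅
[11] deliver 4→3 → N3(foll b9 [s])
[12] deliver 3→4 → ∅
[13] timeout(0) → N0(cand b10 [-])
[14] deliver 0→1 → N1(foll b10 [-])
[15] deliver 1→0 → ∅
[16] deliver 0→4 → N4(foll b10 [-])
[17] deliver 4→0 → ∅
[18] deliver 4→3 → ∅
[19] deliver 1→2 → ∅
[20] deliver 2→3 → ∅
[21] propose(4,'w') → ∅
[22] deliver 4→0 → N0(lead b10 [-])
[23] deliver 0→4 → ∅
[24] deliver 4→2 → N2(foll b9 [s])
[25] deliver 2→4 → ∅
[26] deliver 4→3 → ∅
[27] deliver 3→4 → ∅
[28] deliver 4→1 → ∅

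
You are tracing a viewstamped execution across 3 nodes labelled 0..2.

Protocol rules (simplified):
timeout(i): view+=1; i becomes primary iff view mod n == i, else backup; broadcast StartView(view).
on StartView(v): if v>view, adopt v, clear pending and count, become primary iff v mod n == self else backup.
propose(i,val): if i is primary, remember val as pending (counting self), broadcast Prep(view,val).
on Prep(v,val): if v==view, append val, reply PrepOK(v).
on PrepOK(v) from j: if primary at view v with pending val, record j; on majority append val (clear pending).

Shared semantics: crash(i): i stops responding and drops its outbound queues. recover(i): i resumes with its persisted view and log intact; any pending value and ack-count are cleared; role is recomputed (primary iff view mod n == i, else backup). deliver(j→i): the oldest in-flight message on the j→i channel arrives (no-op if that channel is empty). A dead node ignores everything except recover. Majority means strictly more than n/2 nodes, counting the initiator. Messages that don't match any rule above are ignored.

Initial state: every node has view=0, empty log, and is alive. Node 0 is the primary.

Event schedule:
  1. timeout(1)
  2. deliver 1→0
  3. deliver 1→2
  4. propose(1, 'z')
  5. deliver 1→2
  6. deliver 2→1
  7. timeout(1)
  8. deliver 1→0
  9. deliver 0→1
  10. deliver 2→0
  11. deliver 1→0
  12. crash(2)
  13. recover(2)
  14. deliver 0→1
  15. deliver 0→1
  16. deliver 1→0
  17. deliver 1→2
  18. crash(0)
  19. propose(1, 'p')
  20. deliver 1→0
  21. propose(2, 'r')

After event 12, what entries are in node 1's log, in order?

e1 timeout(1): 1[prim,v=1,-]
e2 deliver 1→0: 0[back,v=1,-]
e3 deliver 1→2: 2[back,v=1,-]
e4 propose(1,'z'): ·
e5 deliver 1→2: 2[back,v=1,z]
e6 deliver 2→1: 1[prim,v=1,z]
e7 timeout(1): 1[back,v=2,z]
e8 deliver 1→0: 0[back,v=1,z]
e9 deliver 0→1: ·
e10 deliver 2→0: ·
e11 deliver 1→0: 0[back,v=2,z]
e12 crash(2): 2[✗back,v=1,z]

z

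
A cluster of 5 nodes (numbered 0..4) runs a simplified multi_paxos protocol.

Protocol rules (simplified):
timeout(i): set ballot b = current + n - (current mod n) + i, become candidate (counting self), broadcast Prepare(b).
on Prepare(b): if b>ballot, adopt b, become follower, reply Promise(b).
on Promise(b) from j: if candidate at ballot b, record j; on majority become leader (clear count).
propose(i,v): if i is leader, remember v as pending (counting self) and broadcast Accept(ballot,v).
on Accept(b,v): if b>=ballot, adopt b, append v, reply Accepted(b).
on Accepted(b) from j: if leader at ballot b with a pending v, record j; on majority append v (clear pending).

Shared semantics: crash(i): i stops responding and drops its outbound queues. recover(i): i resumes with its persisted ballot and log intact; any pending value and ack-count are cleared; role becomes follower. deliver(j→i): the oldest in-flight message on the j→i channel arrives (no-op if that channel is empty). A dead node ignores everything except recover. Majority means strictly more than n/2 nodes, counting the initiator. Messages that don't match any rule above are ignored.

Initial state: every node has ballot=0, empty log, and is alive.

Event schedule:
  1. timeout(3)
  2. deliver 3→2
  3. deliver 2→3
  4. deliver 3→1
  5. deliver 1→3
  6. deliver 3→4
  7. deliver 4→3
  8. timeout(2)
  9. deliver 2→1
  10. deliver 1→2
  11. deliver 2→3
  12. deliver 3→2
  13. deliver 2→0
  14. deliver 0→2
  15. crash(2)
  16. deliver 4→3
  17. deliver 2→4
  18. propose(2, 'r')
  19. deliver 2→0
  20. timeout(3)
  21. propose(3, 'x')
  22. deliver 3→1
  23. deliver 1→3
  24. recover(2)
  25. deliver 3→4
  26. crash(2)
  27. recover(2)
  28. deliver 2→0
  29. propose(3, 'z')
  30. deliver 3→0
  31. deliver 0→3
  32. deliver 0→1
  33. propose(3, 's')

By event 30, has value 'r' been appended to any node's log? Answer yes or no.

step 1 timeout(3): 3={cand,b=8,log=-}
step 2 deliver 3→2: 2={foll,b=8,log=-}
step 3 deliver 2→3: —
step 4 deliver 3→1: 1={foll,b=8,log=-}
step 5 deliver 1→3: 3={lead,b=8,log=-}
step 6 deliver 3→4: 4={foll,b=8,log=-}
step 7 deliver 4→3: —
step 8 timeout(2): 2={cand,b=12,log=-}
step 9 deliver 2→1: 1={foll,b=12,log=-}
step 10 deliver 1→2: —
step 11 deliver 2→3: 3={foll,b=12,log=-}
step 12 deliver 3→2: 2={lead,b=12,log=-}
step 13 deliver 2→0: 0={foll,b=12,log=-}
step 14 deliver 0→2: —
step 15 crash(2): 2={✗lead,b=12,log=-}
step 16 deliver 4→3: —
step 17 deliver 2→4: —
step 18 propose(2,'r'): —
step 19 deliver 2→0: —
step 20 timeout(3): 3={cand,b=18,log=-}
step 21 propose(3,'x'): —
step 22 deliver 3→1: 1={foll,b=18,log=-}
step 23 deliver 1→3: —
step 24 recover(2): 2={foll,b=12,log=-}
step 25 deliver 3→4: 4={foll,b=18,log=-}
step 26 crash(2): 2={✗foll,b=12,log=-}
step 27 recover(2): 2={foll,b=12,log=-}
step 28 deliver 2→0: —
step 29 propose(3,'z'): —
step 30 deliver 3→0: —

no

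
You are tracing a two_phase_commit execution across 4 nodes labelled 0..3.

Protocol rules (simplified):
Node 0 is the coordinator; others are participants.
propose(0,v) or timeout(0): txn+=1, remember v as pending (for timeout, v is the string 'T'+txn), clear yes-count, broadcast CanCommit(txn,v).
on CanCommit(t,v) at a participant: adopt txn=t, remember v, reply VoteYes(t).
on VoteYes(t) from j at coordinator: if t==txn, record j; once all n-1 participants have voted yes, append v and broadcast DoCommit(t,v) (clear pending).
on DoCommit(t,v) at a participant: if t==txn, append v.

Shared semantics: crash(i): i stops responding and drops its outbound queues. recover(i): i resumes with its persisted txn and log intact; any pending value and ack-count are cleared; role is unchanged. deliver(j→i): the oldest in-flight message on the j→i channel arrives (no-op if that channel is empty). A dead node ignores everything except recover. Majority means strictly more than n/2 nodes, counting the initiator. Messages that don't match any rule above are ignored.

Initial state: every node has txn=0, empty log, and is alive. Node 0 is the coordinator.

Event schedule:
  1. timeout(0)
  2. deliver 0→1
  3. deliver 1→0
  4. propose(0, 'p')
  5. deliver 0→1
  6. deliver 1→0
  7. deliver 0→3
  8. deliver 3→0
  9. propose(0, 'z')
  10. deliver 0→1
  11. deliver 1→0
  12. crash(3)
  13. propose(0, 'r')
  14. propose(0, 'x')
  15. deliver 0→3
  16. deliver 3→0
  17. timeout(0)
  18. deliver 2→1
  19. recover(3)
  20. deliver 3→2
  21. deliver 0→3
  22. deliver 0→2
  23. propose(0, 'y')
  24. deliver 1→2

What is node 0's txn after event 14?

step 1 timeout(0): 0={coor,t=1,log=-}
step 2 deliver 0→1: 1={part,t=1,log=-}
step 3 deliver 1→0: —
step 4 propose(0,'p'): 0={coor,t=2,log=-}
step 5 deliver 0→1: 1={part,t=2,log=-}
step 6 deliver 1→0: —
step 7 deliver 0→3: 3={part,t=1,log=-}
step 8 deliver 3→0: —
step 9 propose(0,'z'): 0={coor,t=3,log=-}
step 10 deliver 0→1: 1={part,t=3,log=-}
step 11 deliver 1→0: —
step 12 crash(3): 3={✗part,t=1,log=-}
step 13 propose(0,'r'): 0={coor,t=4,log=-}
step 14 propose(0,'x'): 0={coor,t=5,log=-}

5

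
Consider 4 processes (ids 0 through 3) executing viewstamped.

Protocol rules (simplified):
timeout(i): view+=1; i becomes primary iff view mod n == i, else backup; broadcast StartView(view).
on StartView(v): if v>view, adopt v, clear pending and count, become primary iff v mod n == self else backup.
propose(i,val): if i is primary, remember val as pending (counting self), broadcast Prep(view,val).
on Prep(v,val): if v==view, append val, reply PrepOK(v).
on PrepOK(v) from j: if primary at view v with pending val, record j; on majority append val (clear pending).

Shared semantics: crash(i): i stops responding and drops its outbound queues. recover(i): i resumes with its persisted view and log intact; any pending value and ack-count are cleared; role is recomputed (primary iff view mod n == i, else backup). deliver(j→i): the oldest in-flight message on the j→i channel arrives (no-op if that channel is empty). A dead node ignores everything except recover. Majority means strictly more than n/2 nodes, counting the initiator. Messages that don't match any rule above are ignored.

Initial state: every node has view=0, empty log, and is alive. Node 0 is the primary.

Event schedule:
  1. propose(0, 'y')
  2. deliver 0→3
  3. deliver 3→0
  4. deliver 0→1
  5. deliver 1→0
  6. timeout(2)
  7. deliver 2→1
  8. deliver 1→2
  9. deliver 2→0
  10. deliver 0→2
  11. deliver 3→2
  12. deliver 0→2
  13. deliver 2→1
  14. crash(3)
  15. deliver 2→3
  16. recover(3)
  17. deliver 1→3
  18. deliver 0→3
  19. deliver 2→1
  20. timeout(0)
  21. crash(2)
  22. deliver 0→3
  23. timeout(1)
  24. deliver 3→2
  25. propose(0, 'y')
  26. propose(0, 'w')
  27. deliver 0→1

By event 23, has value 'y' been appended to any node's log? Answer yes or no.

yes

[1] propose(0,'y') → ∅
[2] deliver 0→3 → N3(back v0 [y])
[3] deliver 3→0 → ∅
[4] deliver 0→1 → N1(back v0 [y])
[5] deliver 1→0 → N0(prim v0 [y])
[6] timeout(2) → N2(back v1 [-])
[7] deliver 2→1 → N1(prim v1 [y])
[8] deliver 1→2 → ∅
[9] deliver 2→0 → N0(back v1 [y])
[10] deliver 0→2 → ∅
[11] deliver 3→2 → ∅
[12] deliver 0→2 → ∅
[13] deliver 2→1 → ∅
[14] crash(3) → N3(✗back v0 [y])
[15] deliver 2→3 → ∅
[16] recover(3) → N3(back v0 [y])
[17] deliver 1→3 → ∅
[18] deliver 0→3 → ∅
[19] deliver 2→1 → ∅
[20] timeout(0) → N0(back v2 [y])
[21] crash(2) → N2(✗back v1 [-])
[22] deliver 0→3 → N3(back v2 [y])
[23] timeout(1) → N1(back v2 [y])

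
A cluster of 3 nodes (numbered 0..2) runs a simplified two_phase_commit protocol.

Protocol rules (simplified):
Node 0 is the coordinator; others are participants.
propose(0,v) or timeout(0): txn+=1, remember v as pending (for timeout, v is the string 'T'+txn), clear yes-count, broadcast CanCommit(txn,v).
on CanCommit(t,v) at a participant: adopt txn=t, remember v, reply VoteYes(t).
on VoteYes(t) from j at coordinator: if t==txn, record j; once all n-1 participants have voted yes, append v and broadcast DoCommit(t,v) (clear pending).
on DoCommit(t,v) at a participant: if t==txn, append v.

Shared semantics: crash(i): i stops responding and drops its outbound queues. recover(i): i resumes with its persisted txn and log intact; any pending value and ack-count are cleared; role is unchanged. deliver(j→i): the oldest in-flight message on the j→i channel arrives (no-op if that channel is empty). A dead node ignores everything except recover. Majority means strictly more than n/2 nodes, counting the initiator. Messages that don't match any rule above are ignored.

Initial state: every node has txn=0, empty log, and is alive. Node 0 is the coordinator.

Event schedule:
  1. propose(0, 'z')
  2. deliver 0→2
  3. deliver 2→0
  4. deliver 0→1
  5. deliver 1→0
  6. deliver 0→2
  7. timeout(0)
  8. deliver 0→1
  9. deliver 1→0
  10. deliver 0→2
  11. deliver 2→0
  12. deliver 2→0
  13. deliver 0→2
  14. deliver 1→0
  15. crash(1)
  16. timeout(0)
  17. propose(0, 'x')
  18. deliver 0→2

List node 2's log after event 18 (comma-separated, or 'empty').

after 1 — propose(0,'z'): n0:coor/t1/[-]
after 2 — deliver 0→2: n2:part/t1/[-]
after 3 — deliver 2→0: ·
after 4 — deliver 0→1: n1:part/t1/[-]
after 5 — deliver 1→0: n0:coor/t1/[z]
after 6 — deliver 0→2: n2:part/t1/[z]
after 7 — timeout(0): n0:coor/t2/[z]
after 8 — deliver 0→1: n1:part/t1/[z]
after 9 — deliver 1→0: ·
after 10 — deliver 0→2: n2:part/t2/[z]
after 11 — deliver 2→0: ·
after 12 — deliver 2→0: ·
after 13 — deliver 0→2: ·
after 14 — deliver 1→0: ·
after 15 — crash(1): n1:✗part/t1/[z]
after 16 — timeout(0): n0:coor/t3/[z]
after 17 — propose(0,'x'): n0:coor/t4/[z]
after 18 — deliver 0→2: n2:part/t3/[z]

z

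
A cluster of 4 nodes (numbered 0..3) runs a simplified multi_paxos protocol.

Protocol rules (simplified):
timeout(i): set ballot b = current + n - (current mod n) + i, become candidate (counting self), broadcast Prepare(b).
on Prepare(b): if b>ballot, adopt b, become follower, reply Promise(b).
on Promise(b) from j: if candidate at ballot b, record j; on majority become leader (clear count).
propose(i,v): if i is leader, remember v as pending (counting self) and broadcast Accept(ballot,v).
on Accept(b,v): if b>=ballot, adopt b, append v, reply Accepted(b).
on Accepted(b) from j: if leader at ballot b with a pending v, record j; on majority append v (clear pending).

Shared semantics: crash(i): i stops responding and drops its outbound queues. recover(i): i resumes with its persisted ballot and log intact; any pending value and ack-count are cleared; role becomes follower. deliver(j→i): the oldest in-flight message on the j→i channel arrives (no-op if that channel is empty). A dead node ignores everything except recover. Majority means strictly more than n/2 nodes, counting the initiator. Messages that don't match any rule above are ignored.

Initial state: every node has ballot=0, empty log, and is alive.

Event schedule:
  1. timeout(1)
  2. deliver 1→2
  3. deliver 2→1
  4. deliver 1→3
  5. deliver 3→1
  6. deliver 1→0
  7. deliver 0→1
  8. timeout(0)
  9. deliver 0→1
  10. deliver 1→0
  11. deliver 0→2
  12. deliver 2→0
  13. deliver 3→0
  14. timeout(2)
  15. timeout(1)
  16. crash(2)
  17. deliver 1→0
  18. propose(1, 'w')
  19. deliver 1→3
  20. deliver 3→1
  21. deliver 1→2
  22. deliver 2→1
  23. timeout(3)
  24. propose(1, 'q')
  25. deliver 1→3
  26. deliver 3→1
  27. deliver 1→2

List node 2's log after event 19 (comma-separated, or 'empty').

[1] timeout(1) → N1(cand b5 [-])
[2] deliver 1→2 → N2(foll b5 [-])
[3] deliver 2→1 → ∅
[4] deliver 1→3 → N3(foll b5 [-])
[5] deliver 3→1 → N1(lead b5 [-])
[6] deliver 1→0 → N0(foll b5 [-])
[7] deliver 0→1 → ∅
[8] timeout(0) → N0(cand b8 [-])
[9] deliver 0→1 → N1(foll b8 [-])
[10] deliver 1→0 → ∅
[11] deliver 0→2 → N2(foll b8 [-])
[12] deliver 2→0 → N0(lead b8 [-])
[13] deliver 3→0 → ∅
[14] timeout(2) → N2(cand b14 [-])
[15] timeout(1) → N1(cand b13 [-])
[16] crash(2) → N2(✗cand b14 [-])
[17] deliver 1→0 → N0(foll b13 [-])
[18] propose(1,'w') → ∅
[19] deliver 1→3 → N3(foll b13 [-])

empty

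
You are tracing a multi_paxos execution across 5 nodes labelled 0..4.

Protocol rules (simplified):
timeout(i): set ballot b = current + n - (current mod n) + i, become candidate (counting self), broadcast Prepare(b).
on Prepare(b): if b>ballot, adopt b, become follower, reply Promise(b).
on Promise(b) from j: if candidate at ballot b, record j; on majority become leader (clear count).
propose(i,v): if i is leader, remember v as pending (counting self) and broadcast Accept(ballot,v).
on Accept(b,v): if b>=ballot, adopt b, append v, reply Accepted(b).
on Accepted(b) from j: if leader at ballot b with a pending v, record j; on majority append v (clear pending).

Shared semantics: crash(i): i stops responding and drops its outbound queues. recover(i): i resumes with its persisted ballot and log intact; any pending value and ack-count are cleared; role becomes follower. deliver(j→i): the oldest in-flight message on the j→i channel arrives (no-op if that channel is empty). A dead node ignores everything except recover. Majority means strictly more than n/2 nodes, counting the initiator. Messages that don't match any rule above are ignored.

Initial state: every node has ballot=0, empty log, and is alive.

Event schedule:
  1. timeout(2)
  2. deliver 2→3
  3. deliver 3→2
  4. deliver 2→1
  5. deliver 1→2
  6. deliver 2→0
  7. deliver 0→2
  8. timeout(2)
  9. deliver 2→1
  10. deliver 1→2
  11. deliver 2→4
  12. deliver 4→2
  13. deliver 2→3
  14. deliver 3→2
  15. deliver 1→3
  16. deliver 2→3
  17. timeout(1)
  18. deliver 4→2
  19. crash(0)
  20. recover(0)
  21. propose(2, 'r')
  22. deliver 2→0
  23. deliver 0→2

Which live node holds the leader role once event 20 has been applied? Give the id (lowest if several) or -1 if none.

2

after 1 — timeout(2): n2:cand/b7/[-]
after 2 — deliver 2→3: n3:foll/b7/[-]
after 3 — deliver 3→2: ·
after 4 — deliver 2→1: n1:foll/b7/[-]
after 5 — deliver 1→2: n2:lead/b7/[-]
after 6 — deliver 2→0: n0:foll/b7/[-]
after 7 — deliver 0→2: ·
after 8 — timeout(2): n2:cand/b12/[-]
after 9 — deliver 2→1: n1:foll/b12/[-]
after 10 — deliver 1→2: ·
after 11 — deliver 2→4: n4:foll/b7/[-]
after 12 — deliver 4→2: ·
after 13 — deliver 2→3: n3:foll/b12/[-]
after 14 — deliver 3→2: n2:lead/b12/[-]
after 15 — deliver 1→3: ·
after 16 — deliver 2→3: ·
after 17 — timeout(1): n1:cand/b16/[-]
after 18 — deliver 4→2: ·
after 19 — crash(0): n0:✗foll/b7/[-]
after 20 — recover(0): n0:foll/b7/[-]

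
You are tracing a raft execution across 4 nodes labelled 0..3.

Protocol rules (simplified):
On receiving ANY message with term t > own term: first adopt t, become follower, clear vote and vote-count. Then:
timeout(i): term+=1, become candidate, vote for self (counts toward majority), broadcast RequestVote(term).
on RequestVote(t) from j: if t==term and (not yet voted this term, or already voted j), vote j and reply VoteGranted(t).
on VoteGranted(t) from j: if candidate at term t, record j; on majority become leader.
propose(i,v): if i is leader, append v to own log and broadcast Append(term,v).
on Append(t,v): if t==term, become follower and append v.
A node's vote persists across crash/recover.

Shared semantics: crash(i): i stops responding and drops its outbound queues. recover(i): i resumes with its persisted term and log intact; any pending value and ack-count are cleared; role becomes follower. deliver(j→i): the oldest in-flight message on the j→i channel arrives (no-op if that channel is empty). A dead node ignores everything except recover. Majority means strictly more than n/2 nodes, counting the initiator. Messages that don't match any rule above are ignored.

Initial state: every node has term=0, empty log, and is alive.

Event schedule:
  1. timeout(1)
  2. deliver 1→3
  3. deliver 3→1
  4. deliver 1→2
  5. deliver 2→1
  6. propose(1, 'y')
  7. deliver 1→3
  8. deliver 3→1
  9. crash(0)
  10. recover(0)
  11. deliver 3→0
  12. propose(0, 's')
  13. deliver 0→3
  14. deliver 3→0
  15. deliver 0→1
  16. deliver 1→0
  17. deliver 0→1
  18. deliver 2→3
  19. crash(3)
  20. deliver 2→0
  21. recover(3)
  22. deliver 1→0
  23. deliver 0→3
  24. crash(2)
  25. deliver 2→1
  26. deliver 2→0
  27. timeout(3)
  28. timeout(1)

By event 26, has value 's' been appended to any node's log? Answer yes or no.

no

[1] timeout(1) → N1(cand t1 [-])
[2] deliver 1→3 → N3(foll t1 [-])
[3] deliver 3→1 → ∅
[4] deliver 1→2 → N2(foll t1 [-])
[5] deliver 2→1 → N1(lead t1 [-])
[6] propose(1,'y') → N1(lead t1 [y])
[7] deliver 1→3 → N3(foll t1 [y])
[8] deliver 3→1 → ∅
[9] crash(0) → N0(✗foll t0 [-])
[10] recover(0) → N0(foll t0 [-])
[11] deliver 3→0 → ∅
[12] propose(0,'s') → ∅
[13] deliver 0→3 → ∅
[14] deliver 3→0 → ∅
[15] deliver 0→1 → ∅
[16] deliver 1→0 → N0(foll t1 [-])
[17] deliver 0→1 → ∅
[18] deliver 2→3 → ∅
[19] crash(3) → N3(✗foll t1 [y])
[20] deliver 2→0 → ∅
[21] recover(3) → N3(foll t1 [y])
[22] deliver 1→0 → N0(foll t1 [y])
[23] deliver 0→3 → ∅
[24] crash(2) → N2(✗foll t1 [-])
[25] deliver 2→1 → ∅
[26] deliver 2→0 → ∅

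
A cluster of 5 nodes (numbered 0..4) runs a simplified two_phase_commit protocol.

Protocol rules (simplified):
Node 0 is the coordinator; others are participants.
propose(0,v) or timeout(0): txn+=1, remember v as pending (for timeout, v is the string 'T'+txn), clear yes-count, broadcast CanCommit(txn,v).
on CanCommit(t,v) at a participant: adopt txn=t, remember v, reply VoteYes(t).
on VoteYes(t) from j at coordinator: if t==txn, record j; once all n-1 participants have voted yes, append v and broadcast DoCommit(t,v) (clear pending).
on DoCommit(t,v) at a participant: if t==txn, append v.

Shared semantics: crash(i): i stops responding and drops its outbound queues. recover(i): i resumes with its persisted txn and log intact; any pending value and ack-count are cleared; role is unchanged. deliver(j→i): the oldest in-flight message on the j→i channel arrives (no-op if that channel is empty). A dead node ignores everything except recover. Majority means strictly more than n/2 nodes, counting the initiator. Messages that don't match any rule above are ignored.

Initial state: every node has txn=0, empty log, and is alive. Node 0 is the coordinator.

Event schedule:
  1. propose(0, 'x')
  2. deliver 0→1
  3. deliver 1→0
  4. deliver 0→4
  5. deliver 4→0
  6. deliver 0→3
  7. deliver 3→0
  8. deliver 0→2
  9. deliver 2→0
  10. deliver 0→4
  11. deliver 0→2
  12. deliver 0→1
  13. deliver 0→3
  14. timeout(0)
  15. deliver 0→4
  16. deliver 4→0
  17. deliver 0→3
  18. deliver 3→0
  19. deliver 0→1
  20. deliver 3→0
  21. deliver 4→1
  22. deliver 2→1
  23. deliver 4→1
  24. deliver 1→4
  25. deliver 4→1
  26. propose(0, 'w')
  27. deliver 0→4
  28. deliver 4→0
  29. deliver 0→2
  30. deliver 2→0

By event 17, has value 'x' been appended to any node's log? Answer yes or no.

yes

[1] propose(0,'x') → N0(coor t1 [-])
[2] deliver 0→1 → N1(part t1 [-])
[3] deliver 1→0 → ∅
[4] deliver 0→4 → N4(part t1 [-])
[5] deliver 4→0 → ∅
[6] deliver 0→3 → N3(part t1 [-])
[7] deliver 3→0 → ∅
[8] deliver 0→2 → N2(part t1 [-])
[9] deliver 2→0 → N0(coor t1 [x])
[10] deliver 0→4 → N4(part t1 [x])
[11] deliver 0→2 → N2(part t1 [x])
[12] deliver 0→1 → N1(part t1 [x])
[13] deliver 0→3 → N3(part t1 [x])
[14] timeout(0) → N0(coor t2 [x])
[15] deliver 0→4 → N4(part t2 [x])
[16] deliver 4→0 → ∅
[17] deliver 0→3 → N3(part t2 [x])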